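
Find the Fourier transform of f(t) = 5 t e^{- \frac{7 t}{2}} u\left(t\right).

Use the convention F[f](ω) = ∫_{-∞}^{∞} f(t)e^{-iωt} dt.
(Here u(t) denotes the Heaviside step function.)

F(ω) = \frac{20}{\left(2 i \omega + 7\right)^{2}}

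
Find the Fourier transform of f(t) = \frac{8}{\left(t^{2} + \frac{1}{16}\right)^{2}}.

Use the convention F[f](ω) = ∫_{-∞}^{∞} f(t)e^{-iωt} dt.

F(ω) = 64 \pi \left(\left|{\omega}\right| + 4\right) e^{- \frac{\left|{\omega}\right|}{4}}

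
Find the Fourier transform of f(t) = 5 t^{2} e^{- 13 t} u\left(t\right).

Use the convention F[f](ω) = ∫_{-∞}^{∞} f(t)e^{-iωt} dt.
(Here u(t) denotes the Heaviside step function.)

F(ω) = \frac{10}{\left(i \omega + 13\right)^{3}}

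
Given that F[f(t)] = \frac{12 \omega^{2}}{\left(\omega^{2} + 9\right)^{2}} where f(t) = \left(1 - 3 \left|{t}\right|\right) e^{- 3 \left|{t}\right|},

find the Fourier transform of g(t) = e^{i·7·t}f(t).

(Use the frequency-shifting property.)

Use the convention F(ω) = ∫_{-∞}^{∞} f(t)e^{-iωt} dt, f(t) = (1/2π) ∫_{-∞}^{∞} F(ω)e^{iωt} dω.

F[g](ω) = \frac{12 \left(\omega - 7\right)^{2}}{\left(\left(\omega - 7\right)^{2} + 9\right)^{2}}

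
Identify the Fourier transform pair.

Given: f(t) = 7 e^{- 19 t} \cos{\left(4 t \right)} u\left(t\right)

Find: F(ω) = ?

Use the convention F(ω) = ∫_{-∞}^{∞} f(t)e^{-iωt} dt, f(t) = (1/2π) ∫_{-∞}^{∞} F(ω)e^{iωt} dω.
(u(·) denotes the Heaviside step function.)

F(ω) = \frac{7 \left(i \omega + 19\right)}{\left(i \omega + 19\right)^{2} + 16}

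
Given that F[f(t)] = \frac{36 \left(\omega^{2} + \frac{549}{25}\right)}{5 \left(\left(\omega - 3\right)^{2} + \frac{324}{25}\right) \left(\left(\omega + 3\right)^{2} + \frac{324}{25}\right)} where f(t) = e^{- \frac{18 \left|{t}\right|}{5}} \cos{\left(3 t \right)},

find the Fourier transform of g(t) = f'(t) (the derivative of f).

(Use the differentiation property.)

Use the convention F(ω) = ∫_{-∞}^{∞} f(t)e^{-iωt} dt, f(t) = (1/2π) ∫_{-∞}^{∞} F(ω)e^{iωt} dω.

F[g](ω) = \frac{180 i \omega \left(25 \omega^{2} + 549\right)}{625 \omega^{4} + 4950 \omega^{2} + 301401}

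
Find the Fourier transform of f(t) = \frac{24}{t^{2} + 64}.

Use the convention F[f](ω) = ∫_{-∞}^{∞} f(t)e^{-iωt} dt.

F(ω) = 3 \pi e^{- 8 \left|{\omega}\right|}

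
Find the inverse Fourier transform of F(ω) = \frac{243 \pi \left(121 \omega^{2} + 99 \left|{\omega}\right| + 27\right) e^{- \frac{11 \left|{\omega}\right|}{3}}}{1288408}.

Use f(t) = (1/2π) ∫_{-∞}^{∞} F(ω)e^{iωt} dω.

f(t) = \frac{9}{\left(t^{2} + \frac{121}{9}\right)^{3}}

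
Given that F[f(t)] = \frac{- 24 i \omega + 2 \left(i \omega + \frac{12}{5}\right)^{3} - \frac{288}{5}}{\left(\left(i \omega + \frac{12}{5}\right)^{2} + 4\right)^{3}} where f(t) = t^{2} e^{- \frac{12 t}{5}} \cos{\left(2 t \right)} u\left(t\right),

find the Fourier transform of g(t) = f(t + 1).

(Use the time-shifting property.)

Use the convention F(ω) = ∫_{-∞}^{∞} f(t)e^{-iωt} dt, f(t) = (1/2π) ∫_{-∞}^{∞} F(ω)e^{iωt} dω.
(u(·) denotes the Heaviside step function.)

F[g](ω) = \frac{250 \left(- 1500 i \omega + \left(5 i \omega + 12\right)^{3} - 3600\right) e^{i \omega}}{\left(\left(5 i \omega + 12\right)^{2} + 100\right)^{3}}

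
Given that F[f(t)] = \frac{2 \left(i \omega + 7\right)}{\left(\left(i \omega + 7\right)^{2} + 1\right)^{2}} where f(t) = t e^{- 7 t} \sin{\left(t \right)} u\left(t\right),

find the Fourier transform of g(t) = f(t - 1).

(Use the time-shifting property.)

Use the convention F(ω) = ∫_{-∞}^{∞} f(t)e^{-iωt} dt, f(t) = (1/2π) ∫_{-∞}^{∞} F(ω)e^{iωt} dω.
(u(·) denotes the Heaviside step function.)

F[g](ω) = \frac{2 \left(i \omega + 7\right) e^{- i \omega}}{\left(\left(i \omega + 7\right)^{2} + 1\right)^{2}}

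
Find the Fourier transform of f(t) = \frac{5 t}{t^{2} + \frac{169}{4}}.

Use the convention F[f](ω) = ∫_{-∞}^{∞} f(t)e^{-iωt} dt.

F(ω) = - 5 i \pi e^{- \frac{13 \left|{\omega}\right|}{2}} \operatorname{sign}{\left(\omega \right)}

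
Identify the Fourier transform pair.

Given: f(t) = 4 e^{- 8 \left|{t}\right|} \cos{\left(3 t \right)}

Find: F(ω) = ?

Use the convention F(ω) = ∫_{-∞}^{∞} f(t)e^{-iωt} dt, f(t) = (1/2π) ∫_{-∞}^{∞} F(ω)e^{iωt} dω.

F(ω) = \frac{64 \left(\omega^{2} + 73\right)}{\omega^{4} + 110 \omega^{2} + 5329}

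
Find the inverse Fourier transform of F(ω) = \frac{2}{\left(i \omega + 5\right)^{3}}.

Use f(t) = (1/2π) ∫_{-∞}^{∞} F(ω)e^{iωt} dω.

f(t) = t^{2} e^{- 5 t} u\left(t\right)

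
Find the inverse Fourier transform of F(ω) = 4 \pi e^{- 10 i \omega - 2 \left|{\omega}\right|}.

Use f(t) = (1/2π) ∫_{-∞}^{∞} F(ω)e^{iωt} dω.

f(t) = \frac{8}{\left(t - 10\right)^{2} + 4}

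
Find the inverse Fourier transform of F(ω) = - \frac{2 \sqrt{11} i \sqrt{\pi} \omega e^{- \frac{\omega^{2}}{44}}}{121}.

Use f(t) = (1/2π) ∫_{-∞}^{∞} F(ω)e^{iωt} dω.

f(t) = 4 t e^{- 11 t^{2}}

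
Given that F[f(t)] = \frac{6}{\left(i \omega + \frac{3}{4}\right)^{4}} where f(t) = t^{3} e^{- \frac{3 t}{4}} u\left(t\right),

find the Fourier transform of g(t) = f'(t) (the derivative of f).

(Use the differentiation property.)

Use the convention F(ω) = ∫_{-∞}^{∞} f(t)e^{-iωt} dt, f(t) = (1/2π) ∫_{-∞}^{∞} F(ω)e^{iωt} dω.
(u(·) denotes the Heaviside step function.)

F[g](ω) = \frac{1536 i \omega}{\left(4 i \omega + 3\right)^{4}}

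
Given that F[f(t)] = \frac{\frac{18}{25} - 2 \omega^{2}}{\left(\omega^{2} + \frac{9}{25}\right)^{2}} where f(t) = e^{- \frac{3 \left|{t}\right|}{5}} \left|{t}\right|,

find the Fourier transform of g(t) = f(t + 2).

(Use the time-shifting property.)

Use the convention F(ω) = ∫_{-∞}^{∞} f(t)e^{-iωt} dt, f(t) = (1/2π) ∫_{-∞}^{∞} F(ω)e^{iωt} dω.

F[g](ω) = \frac{\left(450 - 1250 \omega^{2}\right) e^{2 i \omega}}{\left(25 \omega^{2} + 9\right)^{2}}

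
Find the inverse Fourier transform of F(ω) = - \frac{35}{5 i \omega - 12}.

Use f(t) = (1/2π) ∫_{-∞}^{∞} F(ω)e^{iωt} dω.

f(t) = 7 e^{\frac{12 t}{5}} u\left(- t\right)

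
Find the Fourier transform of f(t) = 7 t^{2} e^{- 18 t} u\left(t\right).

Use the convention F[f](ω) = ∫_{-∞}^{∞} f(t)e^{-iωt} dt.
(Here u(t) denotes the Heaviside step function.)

F(ω) = \frac{14}{\left(i \omega + 18\right)^{3}}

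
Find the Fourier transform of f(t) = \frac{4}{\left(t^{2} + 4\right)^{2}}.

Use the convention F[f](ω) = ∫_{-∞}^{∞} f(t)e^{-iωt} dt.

F(ω) = \frac{\pi \left(2 \left|{\omega}\right| + 1\right) e^{- 2 \left|{\omega}\right|}}{4}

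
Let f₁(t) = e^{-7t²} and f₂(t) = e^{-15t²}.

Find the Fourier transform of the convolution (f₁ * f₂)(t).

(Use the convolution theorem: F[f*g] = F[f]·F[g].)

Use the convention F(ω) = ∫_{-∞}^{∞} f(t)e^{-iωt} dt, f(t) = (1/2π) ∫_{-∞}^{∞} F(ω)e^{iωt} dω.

F[f₁*f₂](ω) = \frac{\sqrt{105} \pi e^{- \frac{11 \omega^{2}}{210}}}{105}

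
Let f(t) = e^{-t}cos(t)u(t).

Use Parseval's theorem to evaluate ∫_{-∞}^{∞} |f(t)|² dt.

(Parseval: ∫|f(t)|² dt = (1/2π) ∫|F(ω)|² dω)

∫|f(t)|² dt = \frac{3}{8}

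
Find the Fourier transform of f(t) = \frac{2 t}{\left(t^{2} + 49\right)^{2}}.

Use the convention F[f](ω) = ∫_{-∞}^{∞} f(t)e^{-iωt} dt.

F(ω) = - \frac{i \pi \omega e^{- 7 \left|{\omega}\right|}}{7}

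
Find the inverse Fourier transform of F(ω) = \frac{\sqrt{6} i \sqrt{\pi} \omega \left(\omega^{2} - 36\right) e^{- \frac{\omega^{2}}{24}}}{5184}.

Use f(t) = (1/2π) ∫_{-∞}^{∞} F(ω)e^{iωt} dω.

f(t) = 2 t^{3} e^{- 6 t^{2}}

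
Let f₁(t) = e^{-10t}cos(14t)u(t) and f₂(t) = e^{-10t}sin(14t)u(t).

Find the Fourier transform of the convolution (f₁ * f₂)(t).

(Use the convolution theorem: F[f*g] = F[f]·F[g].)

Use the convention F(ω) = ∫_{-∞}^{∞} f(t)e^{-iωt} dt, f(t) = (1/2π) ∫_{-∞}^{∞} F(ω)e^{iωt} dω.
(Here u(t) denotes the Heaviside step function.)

F[f₁*f₂](ω) = \frac{14 \left(i \omega + 10\right)}{\left(\left(i \omega + 10\right)^{2} + 196\right)^{2}}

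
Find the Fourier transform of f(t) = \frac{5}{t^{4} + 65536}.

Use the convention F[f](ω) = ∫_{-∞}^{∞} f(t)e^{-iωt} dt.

F(ω) = \frac{5 \pi e^{- 8 \sqrt{2} \left|{\omega}\right|} \sin{\left(8 \sqrt{2} \left|{\omega}\right| + \frac{\pi}{4} \right)}}{4096}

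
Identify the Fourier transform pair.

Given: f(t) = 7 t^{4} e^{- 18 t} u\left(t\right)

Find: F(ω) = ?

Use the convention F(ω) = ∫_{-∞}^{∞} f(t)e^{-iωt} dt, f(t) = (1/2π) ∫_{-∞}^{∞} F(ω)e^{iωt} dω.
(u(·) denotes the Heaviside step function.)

F(ω) = \frac{168}{\left(i \omega + 18\right)^{5}}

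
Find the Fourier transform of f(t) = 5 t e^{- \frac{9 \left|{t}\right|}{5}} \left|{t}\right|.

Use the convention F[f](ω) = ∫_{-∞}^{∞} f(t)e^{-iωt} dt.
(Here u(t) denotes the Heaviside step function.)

F(ω) = \frac{12500 i \omega \left(25 \omega^{2} - 243\right)}{\left(25 \omega^{2} + 81\right)^{3}}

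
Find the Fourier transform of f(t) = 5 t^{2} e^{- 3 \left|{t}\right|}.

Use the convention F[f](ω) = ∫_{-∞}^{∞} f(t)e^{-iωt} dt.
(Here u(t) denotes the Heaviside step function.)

F(ω) = \frac{180 \left(3 - \omega^{2}\right)}{\left(\omega^{2} + 9\right)^{3}}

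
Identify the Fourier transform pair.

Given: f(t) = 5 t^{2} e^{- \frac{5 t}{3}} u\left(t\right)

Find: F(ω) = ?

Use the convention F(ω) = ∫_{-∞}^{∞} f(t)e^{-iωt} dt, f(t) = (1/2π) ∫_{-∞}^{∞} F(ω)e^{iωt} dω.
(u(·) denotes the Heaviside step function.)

F(ω) = \frac{270}{\left(3 i \omega + 5\right)^{3}}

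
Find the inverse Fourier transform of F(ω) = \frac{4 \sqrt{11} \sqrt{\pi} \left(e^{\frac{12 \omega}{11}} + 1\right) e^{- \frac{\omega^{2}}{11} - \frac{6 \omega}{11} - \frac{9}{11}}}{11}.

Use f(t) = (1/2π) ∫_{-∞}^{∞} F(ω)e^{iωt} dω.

f(t) = 4 e^{- \frac{11 t^{2}}{4}} \cos{\left(3 t \right)}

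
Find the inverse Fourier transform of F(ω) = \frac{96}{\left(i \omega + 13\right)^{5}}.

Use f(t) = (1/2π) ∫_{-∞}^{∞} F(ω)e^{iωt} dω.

f(t) = 4 t^{4} e^{- 13 t} u\left(t\right)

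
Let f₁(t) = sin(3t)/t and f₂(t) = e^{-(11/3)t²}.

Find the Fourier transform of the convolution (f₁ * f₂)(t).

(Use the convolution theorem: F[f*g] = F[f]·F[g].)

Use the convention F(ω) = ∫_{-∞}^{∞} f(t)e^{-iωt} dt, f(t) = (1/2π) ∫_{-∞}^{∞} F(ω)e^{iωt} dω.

F[f₁*f₂](ω) = \begin{cases} \frac{\sqrt{33} \pi^{\frac{3}{2}} e^{- \frac{3 \omega^{2}}{44}}}{11} & \text{for}\: \omega > -3 \wedge \omega < 3 \\0 & \text{otherwise} \end{cases}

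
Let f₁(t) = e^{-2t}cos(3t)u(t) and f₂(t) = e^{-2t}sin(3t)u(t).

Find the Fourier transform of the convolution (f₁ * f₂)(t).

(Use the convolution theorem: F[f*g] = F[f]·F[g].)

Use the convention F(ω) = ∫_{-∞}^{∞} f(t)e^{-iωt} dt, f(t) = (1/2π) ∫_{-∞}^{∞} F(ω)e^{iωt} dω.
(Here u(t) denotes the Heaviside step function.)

F[f₁*f₂](ω) = \frac{3 \left(i \omega + 2\right)}{\left(\left(i \omega + 2\right)^{2} + 9\right)^{2}}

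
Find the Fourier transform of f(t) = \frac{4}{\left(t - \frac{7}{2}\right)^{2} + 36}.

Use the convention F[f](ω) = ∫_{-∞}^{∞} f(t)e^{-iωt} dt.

F(ω) = \frac{2 \pi e^{- \frac{7 i \omega}{2} - 6 \left|{\omega}\right|}}{3}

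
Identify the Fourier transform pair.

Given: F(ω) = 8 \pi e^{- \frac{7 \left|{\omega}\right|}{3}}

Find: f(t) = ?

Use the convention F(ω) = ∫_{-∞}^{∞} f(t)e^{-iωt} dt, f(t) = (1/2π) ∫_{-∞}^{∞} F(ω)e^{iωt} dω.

f(t) = \frac{56}{3 \left(t^{2} + \frac{49}{9}\right)}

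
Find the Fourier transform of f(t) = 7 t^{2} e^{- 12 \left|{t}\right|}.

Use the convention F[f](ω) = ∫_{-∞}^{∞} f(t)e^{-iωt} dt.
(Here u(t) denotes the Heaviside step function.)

F(ω) = \frac{1008 \left(48 - \omega^{2}\right)}{\left(\omega^{2} + 144\right)^{3}}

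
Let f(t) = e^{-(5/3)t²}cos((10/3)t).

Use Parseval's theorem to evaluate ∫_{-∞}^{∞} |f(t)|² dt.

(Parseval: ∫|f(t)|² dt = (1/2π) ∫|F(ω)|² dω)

∫|f(t)|² dt = \frac{\sqrt{30} \sqrt{\pi} \left(1 + e^{\frac{10}{3}}\right)}{20 e^{\frac{10}{3}}}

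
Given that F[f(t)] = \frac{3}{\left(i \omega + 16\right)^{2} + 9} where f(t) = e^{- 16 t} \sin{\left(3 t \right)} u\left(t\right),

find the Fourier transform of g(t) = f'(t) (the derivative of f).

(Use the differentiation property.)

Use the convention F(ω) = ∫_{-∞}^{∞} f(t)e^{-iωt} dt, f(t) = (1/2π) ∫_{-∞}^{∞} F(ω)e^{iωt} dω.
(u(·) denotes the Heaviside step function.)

F[g](ω) = \frac{3 i \omega}{\left(i \omega + 16\right)^{2} + 9}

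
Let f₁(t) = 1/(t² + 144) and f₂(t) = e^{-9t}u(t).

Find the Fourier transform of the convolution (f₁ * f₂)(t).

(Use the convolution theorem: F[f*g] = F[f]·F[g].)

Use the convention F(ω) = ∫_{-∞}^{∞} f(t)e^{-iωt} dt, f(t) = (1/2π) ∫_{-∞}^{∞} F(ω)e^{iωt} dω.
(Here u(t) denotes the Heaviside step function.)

F[f₁*f₂](ω) = \frac{\pi e^{- 12 \left|{\omega}\right|}}{12 \left(i \omega + 9\right)}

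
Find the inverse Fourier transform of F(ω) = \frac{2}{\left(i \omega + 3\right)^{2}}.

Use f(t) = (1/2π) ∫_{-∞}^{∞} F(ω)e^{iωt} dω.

f(t) = 2 t e^{- 3 t} u\left(t\right)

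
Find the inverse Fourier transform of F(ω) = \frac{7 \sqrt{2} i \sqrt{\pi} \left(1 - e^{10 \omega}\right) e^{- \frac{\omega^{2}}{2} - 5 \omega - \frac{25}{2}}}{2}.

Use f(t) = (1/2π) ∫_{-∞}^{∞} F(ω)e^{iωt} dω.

f(t) = 7 e^{- \frac{t^{2}}{2}} \sin{\left(5 t \right)}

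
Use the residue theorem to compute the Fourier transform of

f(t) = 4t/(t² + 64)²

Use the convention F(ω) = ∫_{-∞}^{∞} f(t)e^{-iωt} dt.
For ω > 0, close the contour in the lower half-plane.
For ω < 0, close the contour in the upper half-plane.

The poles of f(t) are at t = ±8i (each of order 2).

Let g(z) = f(z)e^{-iωz}; for large |z| the factor e^{-iωz} decays in the lower half-plane when ω > 0 and in the upper half-plane when ω < 0.

Case ω > 0 (lower half-plane, clockwise contour ⇒ F(ω) = -2πi·ΣRes):
  Res_{z = - 8 i} g(z) = \frac{\omega e^{- 8 \omega}}{8} (pole of order 2)
  F(ω) = -2πi·ΣRes = - \frac{i \pi \omega e^{- 8 \omega}}{4}

Case ω < 0 (upper half-plane, counterclockwise contour ⇒ F(ω) = +2πi·ΣRes):
  Res_{z = 8 i} g(z) = - \frac{\omega e^{8 \omega}}{8} (pole of order 2)
  F(ω) = 2πi·ΣRes = - \frac{i \pi \omega e^{8 \omega}}{4}

Both cases combine into a single formula in |ω|:

F(ω) = - \frac{i \pi \omega e^{- 8 \left|{\omega}\right|}}{4}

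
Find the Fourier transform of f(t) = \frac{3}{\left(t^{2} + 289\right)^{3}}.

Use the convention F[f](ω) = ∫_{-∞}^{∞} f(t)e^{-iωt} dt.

F(ω) = \frac{3 \pi \left(289 \omega^{2} + 51 \left|{\omega}\right| + 3\right) e^{- 17 \left|{\omega}\right|}}{11358856}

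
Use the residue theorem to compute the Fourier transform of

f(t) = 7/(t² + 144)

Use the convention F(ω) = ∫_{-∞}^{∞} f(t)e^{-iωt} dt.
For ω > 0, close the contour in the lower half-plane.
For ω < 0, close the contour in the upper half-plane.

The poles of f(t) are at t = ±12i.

Let g(z) = f(z)e^{-iωz}; for large |z| the factor e^{-iωz} decays in the lower half-plane when ω > 0 and in the upper half-plane when ω < 0.

Case ω > 0 (lower half-plane, clockwise contour ⇒ F(ω) = -2πi·ΣRes):
  Res_{z = - 12 i} g(z) = \frac{7 i e^{- 12 \omega}}{24}
  F(ω) = -2πi·ΣRes = \frac{7 \pi e^{- 12 \omega}}{12}

Case ω < 0 (upper half-plane, counterclockwise contour ⇒ F(ω) = +2πi·ΣRes):
  Res_{z = 12 i} g(z) = - \frac{7 i e^{12 \omega}}{24}
  F(ω) = 2πi·ΣRes = \frac{7 \pi e^{12 \omega}}{12}

Both cases combine into a single formula in |ω|:

F(ω) = \frac{7 \pi e^{- 12 \left|{\omega}\right|}}{12}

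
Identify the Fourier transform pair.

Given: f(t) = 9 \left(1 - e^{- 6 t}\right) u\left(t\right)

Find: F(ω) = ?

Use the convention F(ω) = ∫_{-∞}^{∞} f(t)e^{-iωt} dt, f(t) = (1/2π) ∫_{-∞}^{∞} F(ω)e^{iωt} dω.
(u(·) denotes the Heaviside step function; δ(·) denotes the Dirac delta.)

F(ω) = 9 \pi \delta\left(\omega\right) - \frac{54 i}{\omega \left(i \omega + 6\right)}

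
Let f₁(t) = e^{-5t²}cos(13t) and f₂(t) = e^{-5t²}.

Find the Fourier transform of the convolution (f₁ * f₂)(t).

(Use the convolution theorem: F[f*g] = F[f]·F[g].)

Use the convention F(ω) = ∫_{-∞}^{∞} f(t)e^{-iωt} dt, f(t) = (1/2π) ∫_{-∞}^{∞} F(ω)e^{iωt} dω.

F[f₁*f₂](ω) = \frac{\pi \left(e^{\frac{13 \omega}{5}} + 1\right) e^{- \frac{\omega^{2}}{10} - \frac{13 \omega}{10} - \frac{169}{20}}}{10}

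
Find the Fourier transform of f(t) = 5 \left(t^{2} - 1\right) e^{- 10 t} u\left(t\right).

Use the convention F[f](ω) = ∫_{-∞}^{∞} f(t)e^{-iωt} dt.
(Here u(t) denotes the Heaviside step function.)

F(ω) = \frac{5 \left(2 i \omega - \left(i \omega + 10\right)^{3} + 20\right)}{\left(i \omega + 10\right)^{4}}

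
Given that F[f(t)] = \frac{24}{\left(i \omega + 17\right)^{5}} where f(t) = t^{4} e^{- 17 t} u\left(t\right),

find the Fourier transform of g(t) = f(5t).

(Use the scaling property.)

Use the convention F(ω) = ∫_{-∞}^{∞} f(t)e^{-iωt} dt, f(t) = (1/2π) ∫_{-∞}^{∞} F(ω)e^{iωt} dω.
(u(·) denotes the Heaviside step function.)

F[g](ω) = \frac{15000}{\left(i \omega + 85\right)^{5}}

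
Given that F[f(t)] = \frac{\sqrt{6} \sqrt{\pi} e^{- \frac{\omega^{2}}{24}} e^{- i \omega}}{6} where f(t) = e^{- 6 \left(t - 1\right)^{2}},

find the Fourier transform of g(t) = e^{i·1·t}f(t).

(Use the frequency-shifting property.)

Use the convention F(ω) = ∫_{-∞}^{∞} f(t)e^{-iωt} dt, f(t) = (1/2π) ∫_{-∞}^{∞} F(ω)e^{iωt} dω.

F[g](ω) = \frac{\sqrt{6} \sqrt{\pi} e^{- \frac{\left(\omega - 1\right) \left(\omega - 1 + 24 i\right)}{24}}}{6}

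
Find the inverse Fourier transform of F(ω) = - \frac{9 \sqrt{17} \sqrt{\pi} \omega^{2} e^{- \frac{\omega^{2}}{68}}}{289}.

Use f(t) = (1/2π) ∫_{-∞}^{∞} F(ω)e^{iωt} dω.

f(t) = 9 \left(68 t^{2} - 2\right) e^{- 17 t^{2}}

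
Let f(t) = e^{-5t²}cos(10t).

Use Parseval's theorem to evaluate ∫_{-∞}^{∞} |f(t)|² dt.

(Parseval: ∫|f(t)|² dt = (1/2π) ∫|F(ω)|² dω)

∫|f(t)|² dt = \frac{\sqrt{10} \sqrt{\pi} \left(1 + e^{10}\right)}{20 e^{10}}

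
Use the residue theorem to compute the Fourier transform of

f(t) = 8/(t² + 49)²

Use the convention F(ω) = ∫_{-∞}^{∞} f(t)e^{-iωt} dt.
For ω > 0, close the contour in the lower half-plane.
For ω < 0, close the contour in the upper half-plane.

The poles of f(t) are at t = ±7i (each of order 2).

Let g(z) = f(z)e^{-iωz}; for large |z| the factor e^{-iωz} decays in the lower half-plane when ω > 0 and in the upper half-plane when ω < 0.

Case ω > 0 (lower half-plane, clockwise contour ⇒ F(ω) = -2πi·ΣRes):
  Res_{z = - 7 i} g(z) = \frac{2 i \left(7 \omega + 1\right) e^{- 7 \omega}}{343} (pole of order 2)
  F(ω) = -2πi·ΣRes = \frac{4 \pi \left(7 \omega + 1\right) e^{- 7 \omega}}{343}

Case ω < 0 (upper half-plane, counterclockwise contour ⇒ F(ω) = +2πi·ΣRes):
  Res_{z = 7 i} g(z) = \frac{2 i \left(7 \omega - 1\right) e^{7 \omega}}{343} (pole of order 2)
  F(ω) = 2πi·ΣRes = \frac{4 \pi \left(1 - 7 \omega\right) e^{7 \omega}}{343}

Both cases combine into a single formula in |ω|:

F(ω) = \frac{4 \pi \left(7 \left|{\omega}\right| + 1\right) e^{- 7 \left|{\omega}\right|}}{343}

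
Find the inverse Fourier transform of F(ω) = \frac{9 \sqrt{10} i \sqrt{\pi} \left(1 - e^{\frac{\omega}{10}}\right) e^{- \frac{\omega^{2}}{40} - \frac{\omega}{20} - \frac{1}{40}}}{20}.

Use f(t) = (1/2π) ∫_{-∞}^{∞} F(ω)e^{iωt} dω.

f(t) = 9 e^{- 10 t^{2}} \sin{\left(t \right)}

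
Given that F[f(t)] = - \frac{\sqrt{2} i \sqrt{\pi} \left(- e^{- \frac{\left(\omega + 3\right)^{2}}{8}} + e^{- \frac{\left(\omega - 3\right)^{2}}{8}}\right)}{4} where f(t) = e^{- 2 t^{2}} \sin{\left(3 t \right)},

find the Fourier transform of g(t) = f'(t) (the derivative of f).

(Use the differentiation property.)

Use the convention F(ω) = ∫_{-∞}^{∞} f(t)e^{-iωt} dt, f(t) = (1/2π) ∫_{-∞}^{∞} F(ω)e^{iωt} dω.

F[g](ω) = \frac{\sqrt{2} \sqrt{\pi} \omega \left(e^{\frac{3 \omega}{2}} - 1\right) e^{- \frac{\omega^{2}}{8} - \frac{3 \omega}{4} - \frac{9}{8}}}{4}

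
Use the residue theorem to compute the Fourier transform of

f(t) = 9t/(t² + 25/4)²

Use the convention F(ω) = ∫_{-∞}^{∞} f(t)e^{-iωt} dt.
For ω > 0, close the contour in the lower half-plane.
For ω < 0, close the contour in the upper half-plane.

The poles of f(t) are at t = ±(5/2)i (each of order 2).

Let g(z) = f(z)e^{-iωz}; for large |z| the factor e^{-iωz} decays in the lower half-plane when ω > 0 and in the upper half-plane when ω < 0.

Case ω > 0 (lower half-plane, clockwise contour ⇒ F(ω) = -2πi·ΣRes):
  Res_{z = - \frac{5 i}{2}} g(z) = \frac{9 \omega e^{- \frac{5 \omega}{2}}}{10} (pole of order 2)
  F(ω) = -2πi·ΣRes = - \frac{9 i \pi \omega e^{- \frac{5 \omega}{2}}}{5}

Case ω < 0 (upper half-plane, counterclockwise contour ⇒ F(ω) = +2πi·ΣRes):
  Res_{z = \frac{5 i}{2}} g(z) = - \frac{9 \omega e^{\frac{5 \omega}{2}}}{10} (pole of order 2)
  F(ω) = 2πi·ΣRes = - \frac{9 i \pi \omega e^{\frac{5 \omega}{2}}}{5}

Both cases combine into a single formula in |ω|:

F(ω) = - \frac{9 i \pi \omega e^{- \frac{5 \left|{\omega}\right|}{2}}}{5}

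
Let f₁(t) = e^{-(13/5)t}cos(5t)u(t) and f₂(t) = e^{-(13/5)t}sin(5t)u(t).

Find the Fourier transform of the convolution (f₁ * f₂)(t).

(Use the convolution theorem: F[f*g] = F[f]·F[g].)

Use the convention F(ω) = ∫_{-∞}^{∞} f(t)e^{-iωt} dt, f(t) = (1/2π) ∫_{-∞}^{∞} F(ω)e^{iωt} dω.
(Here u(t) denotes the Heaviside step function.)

F[f₁*f₂](ω) = \frac{625 \left(5 i \omega + 13\right)}{\left(\left(5 i \omega + 13\right)^{2} + 625\right)^{2}}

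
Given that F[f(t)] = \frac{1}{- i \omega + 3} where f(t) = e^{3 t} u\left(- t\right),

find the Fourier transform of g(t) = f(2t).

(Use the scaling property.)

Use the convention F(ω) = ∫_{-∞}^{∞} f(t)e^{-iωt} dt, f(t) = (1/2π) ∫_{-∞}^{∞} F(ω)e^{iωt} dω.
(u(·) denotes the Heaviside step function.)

F[g](ω) = \frac{i}{\omega + 6 i}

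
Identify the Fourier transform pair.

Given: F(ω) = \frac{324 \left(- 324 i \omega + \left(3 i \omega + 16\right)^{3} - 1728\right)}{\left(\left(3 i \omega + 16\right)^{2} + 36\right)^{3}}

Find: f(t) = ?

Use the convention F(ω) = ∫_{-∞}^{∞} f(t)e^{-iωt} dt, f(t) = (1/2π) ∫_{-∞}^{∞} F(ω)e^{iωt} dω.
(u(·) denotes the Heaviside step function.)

f(t) = 6 t^{2} e^{- \frac{16 t}{3}} \cos{\left(2 t \right)} u\left(t\right)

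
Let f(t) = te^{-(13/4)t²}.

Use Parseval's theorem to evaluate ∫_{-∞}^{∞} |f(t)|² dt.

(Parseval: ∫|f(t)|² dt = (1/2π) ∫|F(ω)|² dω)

∫|f(t)|² dt = \frac{\sqrt{26} \sqrt{\pi}}{169}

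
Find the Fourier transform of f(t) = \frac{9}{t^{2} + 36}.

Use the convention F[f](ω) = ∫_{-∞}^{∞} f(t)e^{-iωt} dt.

F(ω) = \frac{3 \pi e^{- 6 \left|{\omega}\right|}}{2}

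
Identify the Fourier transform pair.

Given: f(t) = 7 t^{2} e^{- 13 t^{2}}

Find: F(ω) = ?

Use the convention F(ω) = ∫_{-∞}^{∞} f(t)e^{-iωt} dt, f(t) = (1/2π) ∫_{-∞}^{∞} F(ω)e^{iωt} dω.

F(ω) = \frac{7 \sqrt{13} \sqrt{\pi} \left(26 - \omega^{2}\right) e^{- \frac{\omega^{2}}{52}}}{8788}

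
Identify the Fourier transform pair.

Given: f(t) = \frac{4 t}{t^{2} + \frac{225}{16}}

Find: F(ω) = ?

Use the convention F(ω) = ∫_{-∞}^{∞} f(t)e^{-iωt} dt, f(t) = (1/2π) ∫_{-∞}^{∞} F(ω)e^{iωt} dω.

F(ω) = - 4 i \pi e^{- \frac{15 \left|{\omega}\right|}{4}} \operatorname{sign}{\left(\omega \right)}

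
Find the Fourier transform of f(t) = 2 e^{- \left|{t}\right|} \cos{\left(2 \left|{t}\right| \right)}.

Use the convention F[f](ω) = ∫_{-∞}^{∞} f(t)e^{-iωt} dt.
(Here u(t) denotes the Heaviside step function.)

F(ω) = \frac{4 \left(\omega^{2} + 5\right)}{\omega^{4} - 6 \omega^{2} + 25}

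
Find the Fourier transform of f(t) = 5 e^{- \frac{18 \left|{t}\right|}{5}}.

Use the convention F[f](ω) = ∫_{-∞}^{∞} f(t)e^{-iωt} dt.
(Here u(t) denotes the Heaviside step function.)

F(ω) = \frac{900}{25 \omega^{2} + 324}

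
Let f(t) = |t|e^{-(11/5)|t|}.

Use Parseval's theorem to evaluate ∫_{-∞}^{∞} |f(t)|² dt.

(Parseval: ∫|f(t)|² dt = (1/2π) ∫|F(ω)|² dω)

∫|f(t)|² dt = \frac{125}{2662}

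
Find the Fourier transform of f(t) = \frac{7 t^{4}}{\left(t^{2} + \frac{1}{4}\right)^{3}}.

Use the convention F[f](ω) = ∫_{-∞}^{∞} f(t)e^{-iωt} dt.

F(ω) = \frac{7 \pi \left(\omega^{2} - 10 \left|{\omega}\right| + 12\right) e^{- \frac{\left|{\omega}\right|}{2}}}{16}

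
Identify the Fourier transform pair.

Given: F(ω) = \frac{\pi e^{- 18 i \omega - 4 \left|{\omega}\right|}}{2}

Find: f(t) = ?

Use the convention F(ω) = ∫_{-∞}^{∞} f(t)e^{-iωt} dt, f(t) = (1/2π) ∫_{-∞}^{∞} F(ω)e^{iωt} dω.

f(t) = \frac{2}{\left(t - 18\right)^{2} + 16}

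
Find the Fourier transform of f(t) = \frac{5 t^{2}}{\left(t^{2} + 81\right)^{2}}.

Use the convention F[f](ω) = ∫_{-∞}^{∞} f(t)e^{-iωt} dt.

F(ω) = \frac{5 \pi \left(1 - 9 \left|{\omega}\right|\right) e^{- 9 \left|{\omega}\right|}}{18}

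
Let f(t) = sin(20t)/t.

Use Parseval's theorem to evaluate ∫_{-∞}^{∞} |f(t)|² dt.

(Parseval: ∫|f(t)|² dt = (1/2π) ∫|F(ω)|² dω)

∫|f(t)|² dt = 20 \pi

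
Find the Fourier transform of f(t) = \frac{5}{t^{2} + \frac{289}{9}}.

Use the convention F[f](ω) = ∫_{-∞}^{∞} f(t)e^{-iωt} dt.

F(ω) = \frac{15 \pi e^{- \frac{17 \left|{\omega}\right|}{3}}}{17}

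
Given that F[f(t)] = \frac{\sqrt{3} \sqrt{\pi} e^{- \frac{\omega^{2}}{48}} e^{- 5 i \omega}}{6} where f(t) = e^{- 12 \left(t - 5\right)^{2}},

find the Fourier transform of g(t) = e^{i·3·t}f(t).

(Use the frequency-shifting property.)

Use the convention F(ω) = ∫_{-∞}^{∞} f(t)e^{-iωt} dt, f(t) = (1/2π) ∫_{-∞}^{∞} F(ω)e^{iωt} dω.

F[g](ω) = \frac{\sqrt{3} \sqrt{\pi} e^{- \frac{\left(\omega - 3\right) \left(\omega - 3 + 240 i\right)}{48}}}{6}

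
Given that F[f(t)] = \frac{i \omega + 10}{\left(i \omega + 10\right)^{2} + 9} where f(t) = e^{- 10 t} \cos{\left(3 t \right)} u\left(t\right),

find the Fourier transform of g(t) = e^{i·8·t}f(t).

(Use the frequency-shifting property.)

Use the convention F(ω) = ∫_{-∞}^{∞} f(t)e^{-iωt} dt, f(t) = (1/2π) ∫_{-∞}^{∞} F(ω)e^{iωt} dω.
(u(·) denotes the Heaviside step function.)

F[g](ω) = \frac{i \left(\omega - 8\right) + 10}{\left(i \left(\omega - 8\right) + 10\right)^{2} + 9}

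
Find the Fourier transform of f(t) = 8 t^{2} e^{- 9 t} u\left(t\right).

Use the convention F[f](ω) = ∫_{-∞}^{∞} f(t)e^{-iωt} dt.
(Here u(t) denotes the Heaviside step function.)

F(ω) = \frac{16}{\left(i \omega + 9\right)^{3}}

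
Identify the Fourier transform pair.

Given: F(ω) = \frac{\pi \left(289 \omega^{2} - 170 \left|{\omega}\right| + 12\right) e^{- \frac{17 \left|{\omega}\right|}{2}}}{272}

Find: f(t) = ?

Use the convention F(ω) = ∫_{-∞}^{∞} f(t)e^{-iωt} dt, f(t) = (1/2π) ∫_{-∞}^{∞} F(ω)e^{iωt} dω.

f(t) = \frac{t^{4}}{\left(t^{2} + \frac{289}{4}\right)^{3}}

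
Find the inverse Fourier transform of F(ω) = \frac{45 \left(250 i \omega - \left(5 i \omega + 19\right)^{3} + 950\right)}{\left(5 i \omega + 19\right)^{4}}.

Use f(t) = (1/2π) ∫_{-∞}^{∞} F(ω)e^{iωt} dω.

f(t) = 9 \left(t^{2} - 1\right) e^{- \frac{19 t}{5}} u\left(t\right)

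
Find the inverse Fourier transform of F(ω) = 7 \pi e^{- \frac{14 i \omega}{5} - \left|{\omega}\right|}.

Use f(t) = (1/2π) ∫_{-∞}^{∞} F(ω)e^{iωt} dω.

f(t) = \frac{7}{\left(t - \frac{14}{5}\right)^{2} + 1}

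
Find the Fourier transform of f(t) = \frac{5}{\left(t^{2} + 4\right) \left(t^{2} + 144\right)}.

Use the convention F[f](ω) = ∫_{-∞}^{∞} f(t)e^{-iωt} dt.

F(ω) = \frac{\pi \left(6 e^{10 \left|{\omega}\right|} - 1\right) e^{- 12 \left|{\omega}\right|}}{336}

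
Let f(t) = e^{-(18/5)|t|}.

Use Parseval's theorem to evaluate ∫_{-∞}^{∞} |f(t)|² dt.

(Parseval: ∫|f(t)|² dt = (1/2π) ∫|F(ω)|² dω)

∫|f(t)|² dt = \frac{5}{18}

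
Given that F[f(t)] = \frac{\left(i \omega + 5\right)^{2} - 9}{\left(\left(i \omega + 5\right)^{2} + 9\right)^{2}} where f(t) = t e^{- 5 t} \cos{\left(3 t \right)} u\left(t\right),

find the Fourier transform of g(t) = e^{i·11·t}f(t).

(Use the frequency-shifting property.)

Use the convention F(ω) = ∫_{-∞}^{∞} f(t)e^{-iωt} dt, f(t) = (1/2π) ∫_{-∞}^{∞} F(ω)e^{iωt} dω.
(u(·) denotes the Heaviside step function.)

F[g](ω) = \frac{\left(i \left(\omega - 11\right) + 5\right)^{2} - 9}{\left(\left(i \left(\omega - 11\right) + 5\right)^{2} + 9\right)^{2}}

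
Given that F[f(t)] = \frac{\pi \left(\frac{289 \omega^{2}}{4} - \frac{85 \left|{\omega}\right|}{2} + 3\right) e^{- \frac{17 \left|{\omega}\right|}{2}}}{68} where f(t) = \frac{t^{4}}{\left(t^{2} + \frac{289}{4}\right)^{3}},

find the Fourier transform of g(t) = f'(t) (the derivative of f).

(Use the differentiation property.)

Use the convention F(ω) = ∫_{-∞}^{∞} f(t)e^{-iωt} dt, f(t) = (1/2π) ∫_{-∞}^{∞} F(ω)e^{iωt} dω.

F[g](ω) = \frac{i \pi \omega \left(289 \omega^{2} - 170 \left|{\omega}\right| + 12\right) e^{- \frac{17 \left|{\omega}\right|}{2}}}{272}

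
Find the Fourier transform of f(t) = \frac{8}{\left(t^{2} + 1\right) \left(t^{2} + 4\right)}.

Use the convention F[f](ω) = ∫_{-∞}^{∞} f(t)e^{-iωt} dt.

F(ω) = \frac{4 \pi \left(2 e^{\left|{\omega}\right|} - 1\right) e^{- 2 \left|{\omega}\right|}}{3}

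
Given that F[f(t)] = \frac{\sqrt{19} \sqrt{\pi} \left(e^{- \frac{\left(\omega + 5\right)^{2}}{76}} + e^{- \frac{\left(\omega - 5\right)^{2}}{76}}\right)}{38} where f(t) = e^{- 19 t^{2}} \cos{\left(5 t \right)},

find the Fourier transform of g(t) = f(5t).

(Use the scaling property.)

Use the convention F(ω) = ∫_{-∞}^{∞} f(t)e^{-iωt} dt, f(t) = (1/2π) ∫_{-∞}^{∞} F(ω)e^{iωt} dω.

F[g](ω) = \frac{\sqrt{19} \sqrt{\pi} \left(e^{\frac{\omega}{19}} + 1\right) e^{- \frac{\omega^{2}}{1900} - \frac{\omega}{38} - \frac{25}{76}}}{190}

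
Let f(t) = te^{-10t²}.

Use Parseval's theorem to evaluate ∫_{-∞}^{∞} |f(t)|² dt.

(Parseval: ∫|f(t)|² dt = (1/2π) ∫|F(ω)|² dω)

∫|f(t)|² dt = \frac{\sqrt{5} \sqrt{\pi}}{400}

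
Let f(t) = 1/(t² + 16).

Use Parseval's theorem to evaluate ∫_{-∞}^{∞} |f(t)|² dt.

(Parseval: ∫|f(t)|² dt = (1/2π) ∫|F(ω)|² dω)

∫|f(t)|² dt = \frac{\pi}{128}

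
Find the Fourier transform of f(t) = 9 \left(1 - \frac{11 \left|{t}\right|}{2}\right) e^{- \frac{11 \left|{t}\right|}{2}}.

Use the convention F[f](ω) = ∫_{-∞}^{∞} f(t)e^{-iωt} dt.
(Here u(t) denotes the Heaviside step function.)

F(ω) = \frac{3168 \omega^{2}}{\left(4 \omega^{2} + 121\right)^{2}}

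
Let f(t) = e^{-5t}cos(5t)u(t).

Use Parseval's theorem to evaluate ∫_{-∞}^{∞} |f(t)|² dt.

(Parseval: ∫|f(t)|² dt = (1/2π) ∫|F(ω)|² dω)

∫|f(t)|² dt = \frac{3}{40}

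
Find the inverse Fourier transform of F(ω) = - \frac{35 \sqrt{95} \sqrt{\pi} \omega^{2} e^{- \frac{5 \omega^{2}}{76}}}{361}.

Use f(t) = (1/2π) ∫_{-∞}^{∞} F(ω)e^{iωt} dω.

f(t) = 7 \left(\frac{76 t^{2}}{5} - 2\right) e^{- \frac{19 t^{2}}{5}}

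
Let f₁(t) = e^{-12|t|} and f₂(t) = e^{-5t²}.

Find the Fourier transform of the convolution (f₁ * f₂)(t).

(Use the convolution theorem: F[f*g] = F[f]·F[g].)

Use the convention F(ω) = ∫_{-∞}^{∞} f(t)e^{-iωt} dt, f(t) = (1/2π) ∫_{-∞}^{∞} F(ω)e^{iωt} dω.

F[f₁*f₂](ω) = \frac{24 \sqrt{5} \sqrt{\pi} e^{- \frac{\omega^{2}}{20}}}{5 \left(\omega^{2} + 144\right)}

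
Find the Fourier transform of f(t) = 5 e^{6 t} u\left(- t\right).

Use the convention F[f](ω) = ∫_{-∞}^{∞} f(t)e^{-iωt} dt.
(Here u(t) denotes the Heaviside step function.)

F(ω) = - \frac{5}{i \omega - 6}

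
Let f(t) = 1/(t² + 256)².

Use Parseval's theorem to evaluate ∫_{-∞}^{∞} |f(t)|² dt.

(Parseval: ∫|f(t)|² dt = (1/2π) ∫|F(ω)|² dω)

∫|f(t)|² dt = \frac{5 \pi}{4294967296}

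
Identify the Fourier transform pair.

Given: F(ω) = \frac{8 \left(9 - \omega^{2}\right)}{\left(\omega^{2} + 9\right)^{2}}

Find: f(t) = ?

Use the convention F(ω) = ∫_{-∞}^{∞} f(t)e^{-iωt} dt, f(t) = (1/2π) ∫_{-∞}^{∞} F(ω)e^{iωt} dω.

f(t) = 4 e^{- 3 \left|{t}\right|} \left|{t}\right|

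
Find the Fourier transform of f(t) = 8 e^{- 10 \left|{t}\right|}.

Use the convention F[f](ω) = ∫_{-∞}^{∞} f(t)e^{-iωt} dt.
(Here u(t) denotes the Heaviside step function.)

F(ω) = \frac{160}{\omega^{2} + 100}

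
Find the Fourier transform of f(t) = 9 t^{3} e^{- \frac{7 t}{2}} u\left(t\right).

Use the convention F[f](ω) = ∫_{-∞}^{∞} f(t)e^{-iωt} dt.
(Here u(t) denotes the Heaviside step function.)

F(ω) = \frac{864}{\left(2 i \omega + 7\right)^{4}}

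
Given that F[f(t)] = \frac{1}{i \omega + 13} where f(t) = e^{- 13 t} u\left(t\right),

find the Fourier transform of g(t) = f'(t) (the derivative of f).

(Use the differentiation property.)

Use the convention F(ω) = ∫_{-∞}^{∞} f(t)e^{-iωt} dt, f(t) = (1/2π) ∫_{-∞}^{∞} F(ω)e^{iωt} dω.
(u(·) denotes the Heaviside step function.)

F[g](ω) = \frac{\omega}{\omega - 13 i}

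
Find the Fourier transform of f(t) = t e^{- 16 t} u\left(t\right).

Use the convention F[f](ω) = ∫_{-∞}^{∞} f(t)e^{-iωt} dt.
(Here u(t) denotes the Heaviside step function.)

F(ω) = \frac{1}{\left(i \omega + 16\right)^{2}}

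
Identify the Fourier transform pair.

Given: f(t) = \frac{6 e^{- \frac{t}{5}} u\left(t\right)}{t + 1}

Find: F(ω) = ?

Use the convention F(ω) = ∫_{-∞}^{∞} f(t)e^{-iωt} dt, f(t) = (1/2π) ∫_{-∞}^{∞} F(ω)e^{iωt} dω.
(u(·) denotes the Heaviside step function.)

F(ω) = 6 e^{i \omega + \frac{1}{5}} \operatorname{E}_{1}\left(i \omega + \frac{1}{5}\right)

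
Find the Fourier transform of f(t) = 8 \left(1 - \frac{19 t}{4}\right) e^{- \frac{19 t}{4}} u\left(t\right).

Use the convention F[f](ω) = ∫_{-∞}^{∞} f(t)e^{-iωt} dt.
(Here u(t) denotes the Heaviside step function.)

F(ω) = \frac{128 i \omega}{- 16 \omega^{2} + 152 i \omega + 361}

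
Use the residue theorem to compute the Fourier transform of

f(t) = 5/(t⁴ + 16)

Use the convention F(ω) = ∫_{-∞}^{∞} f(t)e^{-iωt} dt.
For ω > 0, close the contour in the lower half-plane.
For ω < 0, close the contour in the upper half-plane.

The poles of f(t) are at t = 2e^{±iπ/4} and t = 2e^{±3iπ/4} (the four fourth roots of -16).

Let g(z) = f(z)e^{-iωz}; for large |z| the factor e^{-iωz} decays in the lower half-plane when ω > 0 and in the upper half-plane when ω < 0.

Case ω > 0 (lower half-plane, clockwise contour ⇒ F(ω) = -2πi·ΣRes):
  Res_{z = - \sqrt{2} - \sqrt{2} i} g(z) = \frac{5 \sqrt{2} i \left(1 - i\right) e^{\sqrt{2} \omega \left(-1 + i\right)}}{64}
  Res_{z = \sqrt{2} - \sqrt{2} i} g(z) = \frac{5 \sqrt{2} i \left(1 + i\right) e^{- \sqrt{2} \omega \left(1 + i\right)}}{64}
  F(ω) = -2πi·ΣRes = \frac{5 \sqrt{2} \pi \left(1 - i\right) \left(e^{2 \sqrt{2} i \omega} + i\right) e^{- \sqrt{2} \omega \left(1 + i\right)}}{32} = \frac{5 \pi e^{- \sqrt{2} \omega} \sin{\left(\sqrt{2} \omega + \frac{\pi}{4} \right)}}{8}

Case ω < 0 (upper half-plane, counterclockwise contour ⇒ F(ω) = +2πi·ΣRes):
  Res_{z = \sqrt{2} + \sqrt{2} i} g(z) = \frac{5 \sqrt{2} i \left(-1 + i\right) e^{\sqrt{2} \omega \left(1 - i\right)}}{64}
  Res_{z = - \sqrt{2} + \sqrt{2} i} g(z) = \frac{5 \sqrt{2} \left(1 - i\right) e^{\sqrt{2} \omega \left(1 + i\right)}}{64}
  F(ω) = 2πi·ΣRes = - \frac{5 \sqrt{2} i \pi \left(i \left(1 - i\right) e^{\sqrt{2} \omega \left(1 - i\right)} - \left(1 - i\right) e^{\sqrt{2} \omega \left(1 + i\right)}\right)}{32} = \frac{5 \pi e^{\sqrt{2} \omega} \cos{\left(\sqrt{2} \omega + \frac{\pi}{4} \right)}}{8}

Both cases combine into a single formula in |ω|:

F(ω) = \frac{5 \pi e^{- \sqrt{2} \left|{\omega}\right|} \sin{\left(\sqrt{2} \left|{\omega}\right| + \frac{\pi}{4} \right)}}{8}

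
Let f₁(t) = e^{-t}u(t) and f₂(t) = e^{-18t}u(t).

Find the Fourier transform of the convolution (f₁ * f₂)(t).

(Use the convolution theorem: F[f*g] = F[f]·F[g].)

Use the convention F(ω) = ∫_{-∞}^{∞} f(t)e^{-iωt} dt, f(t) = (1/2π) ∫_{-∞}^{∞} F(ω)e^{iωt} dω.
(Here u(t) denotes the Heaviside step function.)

F[f₁*f₂](ω) = \frac{1}{\left(i \omega + 1\right) \left(i \omega + 18\right)}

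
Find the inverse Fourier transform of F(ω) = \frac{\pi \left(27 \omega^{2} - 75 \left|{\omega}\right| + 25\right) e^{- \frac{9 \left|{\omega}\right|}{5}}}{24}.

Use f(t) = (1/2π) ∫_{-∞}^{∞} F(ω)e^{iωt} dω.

f(t) = \frac{5 t^{4}}{\left(t^{2} + \frac{81}{25}\right)^{3}}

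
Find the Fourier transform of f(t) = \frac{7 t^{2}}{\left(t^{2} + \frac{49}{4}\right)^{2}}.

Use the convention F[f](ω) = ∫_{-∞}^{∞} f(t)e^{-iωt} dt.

F(ω) = \frac{\pi \left(2 - 7 \left|{\omega}\right|\right) e^{- \frac{7 \left|{\omega}\right|}{2}}}{2}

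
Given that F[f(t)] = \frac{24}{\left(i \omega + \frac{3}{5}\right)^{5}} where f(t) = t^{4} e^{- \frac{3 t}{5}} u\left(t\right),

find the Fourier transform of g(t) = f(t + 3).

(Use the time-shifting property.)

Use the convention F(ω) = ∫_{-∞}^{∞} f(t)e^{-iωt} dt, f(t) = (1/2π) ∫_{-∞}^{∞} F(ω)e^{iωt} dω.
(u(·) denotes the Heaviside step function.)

F[g](ω) = \frac{75000 e^{3 i \omega}}{\left(5 i \omega + 3\right)^{5}}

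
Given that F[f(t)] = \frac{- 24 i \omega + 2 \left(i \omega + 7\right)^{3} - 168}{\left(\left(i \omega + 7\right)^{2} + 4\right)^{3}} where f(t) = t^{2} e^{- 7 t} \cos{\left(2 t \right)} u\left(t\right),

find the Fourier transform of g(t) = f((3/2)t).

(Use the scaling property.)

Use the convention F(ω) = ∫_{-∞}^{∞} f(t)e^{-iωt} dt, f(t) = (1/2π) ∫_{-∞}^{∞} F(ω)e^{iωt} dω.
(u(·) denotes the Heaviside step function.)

F[g](ω) = \frac{36 \left(- 216 i \omega + \left(2 i \omega + 21\right)^{3} - 2268\right)}{\left(\left(2 i \omega + 21\right)^{2} + 36\right)^{3}}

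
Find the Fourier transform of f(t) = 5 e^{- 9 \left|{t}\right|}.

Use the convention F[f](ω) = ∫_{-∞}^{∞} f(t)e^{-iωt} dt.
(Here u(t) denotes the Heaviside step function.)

F(ω) = \frac{90}{\omega^{2} + 81}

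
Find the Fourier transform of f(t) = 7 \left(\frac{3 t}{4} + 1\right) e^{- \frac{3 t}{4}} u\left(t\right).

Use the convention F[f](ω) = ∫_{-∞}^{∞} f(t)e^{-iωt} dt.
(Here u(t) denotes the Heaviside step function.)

F(ω) = \frac{56 \left(- 2 i \omega - 3\right)}{16 \omega^{2} - 24 i \omega - 9}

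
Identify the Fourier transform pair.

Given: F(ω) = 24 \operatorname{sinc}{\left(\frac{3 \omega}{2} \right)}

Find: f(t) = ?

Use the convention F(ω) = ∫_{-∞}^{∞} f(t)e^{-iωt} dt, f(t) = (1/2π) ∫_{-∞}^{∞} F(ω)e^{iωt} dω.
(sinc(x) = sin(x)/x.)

f(t) = 8 \left(\begin{cases} 1 & \text{for}\: \left|{t}\right| < \frac{3}{2} \\0 & \text{otherwise} \end{cases}\right)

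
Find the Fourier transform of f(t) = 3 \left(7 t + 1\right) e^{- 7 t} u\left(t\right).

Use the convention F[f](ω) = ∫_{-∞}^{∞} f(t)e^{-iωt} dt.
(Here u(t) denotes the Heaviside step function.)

F(ω) = \frac{3 \left(- i \omega - 14\right)}{\omega^{2} - 14 i \omega - 49}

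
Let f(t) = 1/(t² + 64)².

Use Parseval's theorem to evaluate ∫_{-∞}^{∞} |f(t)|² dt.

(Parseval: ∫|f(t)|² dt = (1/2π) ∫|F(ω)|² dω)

∫|f(t)|² dt = \frac{5 \pi}{33554432}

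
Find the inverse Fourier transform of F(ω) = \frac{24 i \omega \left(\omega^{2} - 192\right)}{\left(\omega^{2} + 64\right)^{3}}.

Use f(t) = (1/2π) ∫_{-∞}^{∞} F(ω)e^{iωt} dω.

f(t) = 6 t e^{- 8 \left|{t}\right|} \left|{t}\right|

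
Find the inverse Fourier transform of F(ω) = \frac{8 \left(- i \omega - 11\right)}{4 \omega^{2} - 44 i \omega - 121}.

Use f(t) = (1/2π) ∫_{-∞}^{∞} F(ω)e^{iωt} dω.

f(t) = 2 \left(\frac{11 t}{2} + 1\right) e^{- \frac{11 t}{2}} u\left(t\right)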